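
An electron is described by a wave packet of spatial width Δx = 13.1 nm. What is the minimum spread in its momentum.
4.025 × 10^-27 kg·m/s

For a wave packet, the spatial width Δx and momentum spread Δp are related by the uncertainty principle:
ΔxΔp ≥ ℏ/2

The minimum momentum spread is:
Δp_min = ℏ/(2Δx)
Δp_min = (1.055e-34 J·s) / (2 × 1.310e-08 m)
Δp_min = 4.025e-27 kg·m/s

A wave packet cannot have both a well-defined position and well-defined momentum.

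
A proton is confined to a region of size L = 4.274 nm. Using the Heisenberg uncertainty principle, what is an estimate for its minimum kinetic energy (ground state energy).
283.978 neV

Using the uncertainty principle to estimate ground state energy:

1. The position uncertainty is approximately the confinement size:
   Δx ≈ L = 4.274e-09 m

2. From ΔxΔp ≥ ℏ/2, the minimum momentum uncertainty is:
   Δp ≈ ℏ/(2L) = 1.234e-26 kg·m/s

3. The kinetic energy is approximately:
   KE ≈ (Δp)²/(2m) = (1.234e-26)²/(2 × 1.673e-27 kg)
   KE ≈ 4.550e-26 J = 283.978 neV

This is an order-of-magnitude estimate of the ground state energy.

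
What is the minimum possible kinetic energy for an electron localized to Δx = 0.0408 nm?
5.722 eV

Localizing a particle requires giving it sufficient momentum uncertainty:

1. From uncertainty principle: Δp ≥ ℏ/(2Δx)
   Δp_min = (1.055e-34 J·s) / (2 × 4.080e-11 m)
   Δp_min = 1.292e-24 kg·m/s

2. This momentum uncertainty corresponds to kinetic energy:
   KE ≈ (Δp)²/(2m) = (1.292e-24)²/(2 × 9.109e-31 kg)
   KE = 9.168e-19 J = 5.722 eV

Tighter localization requires more energy.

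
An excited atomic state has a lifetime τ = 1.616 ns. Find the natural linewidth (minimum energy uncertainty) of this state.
203.655 neV

Using the energy-time uncertainty principle:
ΔEΔt ≥ ℏ/2

The lifetime τ represents the time uncertainty Δt.
The natural linewidth (minimum energy uncertainty) is:

ΔE = ℏ/(2τ)
ΔE = (1.055e-34 J·s) / (2 × 1.616e-09 s)
ΔE = 3.263e-26 J = 203.655 neV

This natural linewidth limits the precision of spectroscopic measurements.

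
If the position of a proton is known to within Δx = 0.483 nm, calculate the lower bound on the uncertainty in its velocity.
65.268 m/s

Using the Heisenberg uncertainty principle and Δp = mΔv:
ΔxΔp ≥ ℏ/2
Δx(mΔv) ≥ ℏ/2

The minimum uncertainty in velocity is:
Δv_min = ℏ/(2mΔx)
Δv_min = (1.055e-34 J·s) / (2 × 1.673e-27 kg × 4.830e-10 m)
Δv_min = 6.527e+01 m/s = 65.268 m/s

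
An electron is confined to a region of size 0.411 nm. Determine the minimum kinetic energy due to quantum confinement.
56.387 meV

Using the uncertainty principle:

1. Position uncertainty: Δx ≈ 4.110e-10 m
2. Minimum momentum uncertainty: Δp = ℏ/(2Δx) = 1.283e-25 kg·m/s
3. Minimum kinetic energy:
   KE = (Δp)²/(2m) = (1.283e-25)²/(2 × 9.109e-31 kg)
   KE = 9.034e-21 J = 56.387 meV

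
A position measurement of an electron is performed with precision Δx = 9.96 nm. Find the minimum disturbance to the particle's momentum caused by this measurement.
5.294 × 10^-27 kg·m/s

The uncertainty principle implies that measuring position disturbs momentum:
ΔxΔp ≥ ℏ/2

When we measure position with precision Δx, we necessarily introduce a momentum uncertainty:
Δp ≥ ℏ/(2Δx)
Δp_min = (1.055e-34 J·s) / (2 × 9.960e-09 m)
Δp_min = 5.294e-27 kg·m/s

The more precisely we measure position, the greater the momentum disturbance.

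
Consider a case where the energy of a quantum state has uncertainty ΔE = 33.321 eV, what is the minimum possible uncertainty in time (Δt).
9.877 as

Using the energy-time uncertainty principle:
ΔEΔt ≥ ℏ/2

The minimum uncertainty in time is:
Δt_min = ℏ/(2ΔE)
Δt_min = (1.055e-34 J·s) / (2 × 5.339e-18 J)
Δt_min = 9.877e-18 s = 9.877 as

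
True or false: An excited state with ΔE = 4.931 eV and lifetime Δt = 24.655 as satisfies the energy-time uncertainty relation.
No, it violates the uncertainty relation.

Calculate the product ΔEΔt:
ΔE = 4.931 eV = 7.900e-19 J
ΔEΔt = (7.900e-19 J) × (2.466e-17 s)
ΔEΔt = 1.948e-35 J·s

Compare to the minimum allowed value ℏ/2:
ℏ/2 = 5.273e-35 J·s

Since ΔEΔt = 1.948e-35 J·s < 5.273e-35 J·s = ℏ/2,
this violates the uncertainty relation.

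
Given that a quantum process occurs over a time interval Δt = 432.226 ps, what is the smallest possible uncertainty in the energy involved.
761.421 neV

Using the energy-time uncertainty principle:
ΔEΔt ≥ ℏ/2

The minimum uncertainty in energy is:
ΔE_min = ℏ/(2Δt)
ΔE_min = (1.055e-34 J·s) / (2 × 4.322e-10 s)
ΔE_min = 1.220e-25 J = 761.421 neV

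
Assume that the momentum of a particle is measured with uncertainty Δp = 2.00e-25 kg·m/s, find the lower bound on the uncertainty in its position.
263.643 pm

Using the Heisenberg uncertainty principle:
ΔxΔp ≥ ℏ/2

The minimum uncertainty in position is:
Δx_min = ℏ/(2Δp)
Δx_min = (1.055e-34 J·s) / (2 × 2.000e-25 kg·m/s)
Δx_min = 2.636e-10 m = 263.643 pm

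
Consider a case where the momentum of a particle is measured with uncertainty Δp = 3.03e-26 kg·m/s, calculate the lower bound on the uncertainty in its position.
1.740 nm

Using the Heisenberg uncertainty principle:
ΔxΔp ≥ ℏ/2

The minimum uncertainty in position is:
Δx_min = ℏ/(2Δp)
Δx_min = (1.055e-34 J·s) / (2 × 3.030e-26 kg·m/s)
Δx_min = 1.740e-09 m = 1.740 nm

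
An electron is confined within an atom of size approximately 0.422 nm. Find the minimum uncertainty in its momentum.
1.249 × 10^-25 kg·m/s

Using the Heisenberg uncertainty principle:
ΔxΔp ≥ ℏ/2

With Δx ≈ L = 4.220e-10 m (the confinement size):
Δp_min = ℏ/(2Δx)
Δp_min = (1.055e-34 J·s) / (2 × 4.220e-10 m)
Δp_min = 1.249e-25 kg·m/s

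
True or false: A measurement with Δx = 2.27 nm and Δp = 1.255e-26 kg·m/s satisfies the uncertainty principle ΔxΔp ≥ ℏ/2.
No, it violates the uncertainty principle (impossible measurement).

Calculate the product ΔxΔp:
ΔxΔp = (2.270e-09 m) × (1.255e-26 kg·m/s)
ΔxΔp = 2.849e-35 J·s

Compare to the minimum allowed value ℏ/2:
ℏ/2 = 5.273e-35 J·s

Since ΔxΔp = 2.849e-35 J·s < 5.273e-35 J·s = ℏ/2,
the measurement violates the uncertainty principle.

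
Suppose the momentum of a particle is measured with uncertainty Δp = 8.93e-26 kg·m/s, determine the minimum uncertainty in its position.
590.466 pm

Using the Heisenberg uncertainty principle:
ΔxΔp ≥ ℏ/2

The minimum uncertainty in position is:
Δx_min = ℏ/(2Δp)
Δx_min = (1.055e-34 J·s) / (2 × 8.930e-26 kg·m/s)
Δx_min = 5.905e-10 m = 590.466 pm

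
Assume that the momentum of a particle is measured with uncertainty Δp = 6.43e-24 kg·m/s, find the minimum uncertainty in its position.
8.200 pm

Using the Heisenberg uncertainty principle:
ΔxΔp ≥ ℏ/2

The minimum uncertainty in position is:
Δx_min = ℏ/(2Δp)
Δx_min = (1.055e-34 J·s) / (2 × 6.430e-24 kg·m/s)
Δx_min = 8.200e-12 m = 8.200 pm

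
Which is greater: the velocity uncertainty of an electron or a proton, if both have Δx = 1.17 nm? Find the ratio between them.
The electron has the larger minimum velocity uncertainty, by a ratio of 1836.2.

For both particles, Δp_min = ℏ/(2Δx) = 4.507e-26 kg·m/s (same for both).

The velocity uncertainty is Δv = Δp/m:
- electron: Δv = 4.507e-26 / 9.109e-31 = 4.947e+04 m/s = 49.473 km/s
- proton: Δv = 4.507e-26 / 1.673e-27 = 2.694e+01 m/s = 26.944 m/s

Ratio: 4.947e+04 / 2.694e+01 = 1836.2

The lighter particle has larger velocity uncertainty because Δv ∝ 1/m.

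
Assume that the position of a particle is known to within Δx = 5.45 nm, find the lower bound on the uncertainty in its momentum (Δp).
9.675 × 10^-27 kg·m/s

Using the Heisenberg uncertainty principle:
ΔxΔp ≥ ℏ/2

The minimum uncertainty in momentum is:
Δp_min = ℏ/(2Δx)
Δp_min = (1.055e-34 J·s) / (2 × 5.450e-09 m)
Δp_min = 9.675e-27 kg·m/s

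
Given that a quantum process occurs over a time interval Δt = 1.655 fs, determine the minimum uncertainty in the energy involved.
198.856 meV

Using the energy-time uncertainty principle:
ΔEΔt ≥ ℏ/2

The minimum uncertainty in energy is:
ΔE_min = ℏ/(2Δt)
ΔE_min = (1.055e-34 J·s) / (2 × 1.655e-15 s)
ΔE_min = 3.186e-20 J = 198.856 meV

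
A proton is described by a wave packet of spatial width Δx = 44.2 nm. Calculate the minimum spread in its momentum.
1.193 × 10^-27 kg·m/s

For a wave packet, the spatial width Δx and momentum spread Δp are related by the uncertainty principle:
ΔxΔp ≥ ℏ/2

The minimum momentum spread is:
Δp_min = ℏ/(2Δx)
Δp_min = (1.055e-34 J·s) / (2 × 4.420e-08 m)
Δp_min = 1.193e-27 kg·m/s

A wave packet cannot have both a well-defined position and well-defined momentum.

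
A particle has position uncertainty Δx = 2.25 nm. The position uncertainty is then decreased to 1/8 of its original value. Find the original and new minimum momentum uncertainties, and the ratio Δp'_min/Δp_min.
Original Δp_min = 2.343 × 10^-26 kg·m/s; new Δp'_min = 1.875 × 10^-25 kg·m/s; ratio Δp'_min/Δp_min = 8.

From the uncertainty principle ΔxΔp ≥ ℏ/2, the minimum momentum uncertainty is Δp_min = ℏ/(2Δx).

Original (Δx = 2.25 nm = 2.250e-09 m):
Δp_min = (1.055e-34 J·s)/(2 × 2.250e-09 m) = 2.343e-26 kg·m/s

When Δx → (1/8)Δx:
Δp'_min = ℏ/(2 × (1/8)Δx) = 8 × ℏ/(2Δx) = 8 × Δp_min
Δp'_min = 8 × 2.343e-26 kg·m/s = 1.875e-25 kg·m/s

Since Δp_min ∝ 1/Δx, when Δx is decreased to 1/8 of its original value, Δp_min increases to 8 times its original value.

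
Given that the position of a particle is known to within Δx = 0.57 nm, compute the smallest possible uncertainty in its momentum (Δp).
9.251 × 10^-26 kg·m/s

Using the Heisenberg uncertainty principle:
ΔxΔp ≥ ℏ/2

The minimum uncertainty in momentum is:
Δp_min = ℏ/(2Δx)
Δp_min = (1.055e-34 J·s) / (2 × 5.700e-10 m)
Δp_min = 9.251e-26 kg·m/s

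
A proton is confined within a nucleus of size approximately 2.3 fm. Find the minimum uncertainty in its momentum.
2.293 × 10^-20 kg·m/s

Using the Heisenberg uncertainty principle:
ΔxΔp ≥ ℏ/2

With Δx ≈ L = 2.300e-15 m (the confinement size):
Δp_min = ℏ/(2Δx)
Δp_min = (1.055e-34 J·s) / (2 × 2.300e-15 m)
Δp_min = 2.293e-20 kg·m/s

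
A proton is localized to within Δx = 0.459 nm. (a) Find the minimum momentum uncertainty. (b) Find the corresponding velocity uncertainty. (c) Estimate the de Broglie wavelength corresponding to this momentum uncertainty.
(a) Δp_min = 1.149 × 10^-25 kg·m/s
(b) Δv_min = 68.681 m/s
(c) λ_dB = 5.768 nm

Step-by-step:

(a) From the uncertainty principle:
Δp_min = ℏ/(2Δx) = (1.055e-34 J·s)/(2 × 4.590e-10 m) = 1.149e-25 kg·m/s

(b) The velocity uncertainty:
Δv = Δp/m = (1.149e-25 kg·m/s)/(1.673e-27 kg) = 6.868e+01 m/s = 68.681 m/s

(c) The de Broglie wavelength for this momentum:
λ = h/p = (6.626e-34 J·s)/(1.149e-25 kg·m/s) = 5.768e-09 m = 5.768 nm

Note: The de Broglie wavelength is comparable to the localization size, as expected from wave-particle duality.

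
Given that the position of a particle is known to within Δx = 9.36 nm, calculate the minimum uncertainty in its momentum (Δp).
5.633 × 10^-27 kg·m/s

Using the Heisenberg uncertainty principle:
ΔxΔp ≥ ℏ/2

The minimum uncertainty in momentum is:
Δp_min = ℏ/(2Δx)
Δp_min = (1.055e-34 J·s) / (2 × 9.360e-09 m)
Δp_min = 5.633e-27 kg·m/s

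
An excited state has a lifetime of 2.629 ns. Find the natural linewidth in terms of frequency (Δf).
30.269 MHz

Using the energy-time uncertainty principle and E = hf:
ΔEΔt ≥ ℏ/2
hΔf·Δt ≥ ℏ/2

The minimum frequency uncertainty is:
Δf = ℏ/(2hτ) = 1/(4πτ)
Δf = 1/(4π × 2.629e-09 s)
Δf = 3.027e+07 Hz = 30.269 MHz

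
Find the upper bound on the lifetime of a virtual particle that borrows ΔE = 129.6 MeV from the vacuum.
2.539 ys

Using the energy-time uncertainty principle:
ΔEΔt ≥ ℏ/2

For a virtual particle borrowing energy ΔE, the maximum lifetime is:
Δt_max = ℏ/(2ΔE)

Converting energy:
ΔE = 129.6 MeV = 2.076e-11 J

Δt_max = (1.055e-34 J·s) / (2 × 2.076e-11 J)
Δt_max = 2.539e-24 s = 2.539 ys

Virtual particles with higher borrowed energy exist for shorter times.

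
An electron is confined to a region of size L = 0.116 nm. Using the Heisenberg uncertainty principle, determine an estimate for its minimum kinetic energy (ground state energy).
707.859 meV

Using the uncertainty principle to estimate ground state energy:

1. The position uncertainty is approximately the confinement size:
   Δx ≈ L = 1.160e-10 m

2. From ΔxΔp ≥ ℏ/2, the minimum momentum uncertainty is:
   Δp ≈ ℏ/(2L) = 4.546e-25 kg·m/s

3. The kinetic energy is approximately:
   KE ≈ (Δp)²/(2m) = (4.546e-25)²/(2 × 9.109e-31 kg)
   KE ≈ 1.134e-19 J = 707.859 meV

This is an order-of-magnitude estimate of the ground state energy.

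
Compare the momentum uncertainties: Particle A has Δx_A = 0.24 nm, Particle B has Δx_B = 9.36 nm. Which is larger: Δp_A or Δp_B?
Particle A has the larger minimum momentum uncertainty, by a factor of 39.00.

For each particle, the minimum momentum uncertainty is Δp_min = ℏ/(2Δx):

Particle A: Δp_A = ℏ/(2×2.400e-10 m) = 2.197e-25 kg·m/s
Particle B: Δp_B = ℏ/(2×9.360e-09 m) = 5.633e-27 kg·m/s

Ratio: Δp_A/Δp_B = 39.00

Since Δp_min ∝ 1/Δx, the particle with smaller position uncertainty (A) has larger momentum uncertainty.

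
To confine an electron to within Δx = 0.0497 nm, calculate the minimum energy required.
3.856 eV

Localizing a particle requires giving it sufficient momentum uncertainty:

1. From uncertainty principle: Δp ≥ ℏ/(2Δx)
   Δp_min = (1.055e-34 J·s) / (2 × 4.970e-11 m)
   Δp_min = 1.061e-24 kg·m/s

2. This momentum uncertainty corresponds to kinetic energy:
   KE ≈ (Δp)²/(2m) = (1.061e-24)²/(2 × 9.109e-31 kg)
   KE = 6.178e-19 J = 3.856 eV

Tighter localization requires more energy.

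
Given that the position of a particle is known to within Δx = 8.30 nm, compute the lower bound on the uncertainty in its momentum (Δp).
6.353 × 10^-27 kg·m/s

Using the Heisenberg uncertainty principle:
ΔxΔp ≥ ℏ/2

The minimum uncertainty in momentum is:
Δp_min = ℏ/(2Δx)
Δp_min = (1.055e-34 J·s) / (2 × 8.300e-09 m)
Δp_min = 6.353e-27 kg·m/s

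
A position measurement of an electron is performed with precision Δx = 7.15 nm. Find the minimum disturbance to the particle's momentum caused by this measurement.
7.375 × 10^-27 kg·m/s

The uncertainty principle implies that measuring position disturbs momentum:
ΔxΔp ≥ ℏ/2

When we measure position with precision Δx, we necessarily introduce a momentum uncertainty:
Δp ≥ ℏ/(2Δx)
Δp_min = (1.055e-34 J·s) / (2 × 7.150e-09 m)
Δp_min = 7.375e-27 kg·m/s

The more precisely we measure position, the greater the momentum disturbance.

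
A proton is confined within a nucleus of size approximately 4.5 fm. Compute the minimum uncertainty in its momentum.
1.172 × 10^-20 kg·m/s

Using the Heisenberg uncertainty principle:
ΔxΔp ≥ ℏ/2

With Δx ≈ L = 4.500e-15 m (the confinement size):
Δp_min = ℏ/(2Δx)
Δp_min = (1.055e-34 J·s) / (2 × 4.500e-15 m)
Δp_min = 1.172e-20 kg·m/s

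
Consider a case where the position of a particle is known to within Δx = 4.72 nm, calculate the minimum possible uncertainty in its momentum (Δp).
1.117 × 10^-26 kg·m/s

Using the Heisenberg uncertainty principle:
ΔxΔp ≥ ℏ/2

The minimum uncertainty in momentum is:
Δp_min = ℏ/(2Δx)
Δp_min = (1.055e-34 J·s) / (2 × 4.720e-09 m)
Δp_min = 1.117e-26 kg·m/s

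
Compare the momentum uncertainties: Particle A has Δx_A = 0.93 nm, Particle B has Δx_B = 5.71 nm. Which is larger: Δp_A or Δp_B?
Particle A has the larger minimum momentum uncertainty, by a factor of 6.14.

For each particle, the minimum momentum uncertainty is Δp_min = ℏ/(2Δx):

Particle A: Δp_A = ℏ/(2×9.300e-10 m) = 5.670e-26 kg·m/s
Particle B: Δp_B = ℏ/(2×5.710e-09 m) = 9.234e-27 kg·m/s

Ratio: Δp_A/Δp_B = 6.14

Since Δp_min ∝ 1/Δx, the particle with smaller position uncertainty (A) has larger momentum uncertainty.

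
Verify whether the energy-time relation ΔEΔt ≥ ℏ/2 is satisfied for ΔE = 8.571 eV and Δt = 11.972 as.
No, it violates the uncertainty relation.

Calculate the product ΔEΔt:
ΔE = 8.571 eV = 1.373e-18 J
ΔEΔt = (1.373e-18 J) × (1.197e-17 s)
ΔEΔt = 1.644e-35 J·s

Compare to the minimum allowed value ℏ/2:
ℏ/2 = 5.273e-35 J·s

Since ΔEΔt = 1.644e-35 J·s < 5.273e-35 J·s = ℏ/2,
this violates the uncertainty relation.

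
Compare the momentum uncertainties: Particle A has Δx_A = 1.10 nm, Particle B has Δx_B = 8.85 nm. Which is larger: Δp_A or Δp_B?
Particle A has the larger minimum momentum uncertainty, by a factor of 8.05.

For each particle, the minimum momentum uncertainty is Δp_min = ℏ/(2Δx):

Particle A: Δp_A = ℏ/(2×1.100e-09 m) = 4.794e-26 kg·m/s
Particle B: Δp_B = ℏ/(2×8.850e-09 m) = 5.958e-27 kg·m/s

Ratio: Δp_A/Δp_B = 8.05

Since Δp_min ∝ 1/Δx, the particle with smaller position uncertainty (A) has larger momentum uncertainty.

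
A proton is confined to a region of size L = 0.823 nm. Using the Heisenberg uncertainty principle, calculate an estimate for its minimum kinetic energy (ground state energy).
7.659 μeV

Using the uncertainty principle to estimate ground state energy:

1. The position uncertainty is approximately the confinement size:
   Δx ≈ L = 8.230e-10 m

2. From ΔxΔp ≥ ℏ/2, the minimum momentum uncertainty is:
   Δp ≈ ℏ/(2L) = 6.407e-26 kg·m/s

3. The kinetic energy is approximately:
   KE ≈ (Δp)²/(2m) = (6.407e-26)²/(2 × 1.673e-27 kg)
   KE ≈ 1.227e-24 J = 7.659 μeV

This is an order-of-magnitude estimate of the ground state energy.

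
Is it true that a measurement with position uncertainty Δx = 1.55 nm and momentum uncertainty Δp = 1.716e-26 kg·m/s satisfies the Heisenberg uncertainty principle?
No, it violates the uncertainty principle (impossible measurement).

Calculate the product ΔxΔp:
ΔxΔp = (1.550e-09 m) × (1.716e-26 kg·m/s)
ΔxΔp = 2.660e-35 J·s

Compare to the minimum allowed value ℏ/2:
ℏ/2 = 5.273e-35 J·s

Since ΔxΔp = 2.660e-35 J·s < 5.273e-35 J·s = ℏ/2,
the measurement violates the uncertainty principle.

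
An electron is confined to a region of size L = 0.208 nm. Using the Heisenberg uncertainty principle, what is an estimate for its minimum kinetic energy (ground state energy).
220.159 meV

Using the uncertainty principle to estimate ground state energy:

1. The position uncertainty is approximately the confinement size:
   Δx ≈ L = 2.080e-10 m

2. From ΔxΔp ≥ ℏ/2, the minimum momentum uncertainty is:
   Δp ≈ ℏ/(2L) = 2.535e-25 kg·m/s

3. The kinetic energy is approximately:
   KE ≈ (Δp)²/(2m) = (2.535e-25)²/(2 × 9.109e-31 kg)
   KE ≈ 3.527e-20 J = 220.159 meV

This is an order-of-magnitude estimate of the ground state energy.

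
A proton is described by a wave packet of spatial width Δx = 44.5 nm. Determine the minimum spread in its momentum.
1.185 × 10^-27 kg·m/s

For a wave packet, the spatial width Δx and momentum spread Δp are related by the uncertainty principle:
ΔxΔp ≥ ℏ/2

The minimum momentum spread is:
Δp_min = ℏ/(2Δx)
Δp_min = (1.055e-34 J·s) / (2 × 4.450e-08 m)
Δp_min = 1.185e-27 kg·m/s

A wave packet cannot have both a well-defined position and well-defined momentum.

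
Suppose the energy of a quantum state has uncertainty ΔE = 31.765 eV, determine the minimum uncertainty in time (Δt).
10.361 as

Using the energy-time uncertainty principle:
ΔEΔt ≥ ℏ/2

The minimum uncertainty in time is:
Δt_min = ℏ/(2ΔE)
Δt_min = (1.055e-34 J·s) / (2 × 5.089e-18 J)
Δt_min = 1.036e-17 s = 10.361 as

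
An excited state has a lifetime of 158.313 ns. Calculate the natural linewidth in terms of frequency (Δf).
502.659 kHz

Using the energy-time uncertainty principle and E = hf:
ΔEΔt ≥ ℏ/2
hΔf·Δt ≥ ℏ/2

The minimum frequency uncertainty is:
Δf = ℏ/(2hτ) = 1/(4πτ)
Δf = 1/(4π × 1.583e-07 s)
Δf = 5.027e+05 Hz = 502.659 kHz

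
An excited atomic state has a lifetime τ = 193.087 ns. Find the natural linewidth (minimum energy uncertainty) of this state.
1.704 neV

Using the energy-time uncertainty principle:
ΔEΔt ≥ ℏ/2

The lifetime τ represents the time uncertainty Δt.
The natural linewidth (minimum energy uncertainty) is:

ΔE = ℏ/(2τ)
ΔE = (1.055e-34 J·s) / (2 × 1.931e-07 s)
ΔE = 2.731e-28 J = 1.704 neV

This natural linewidth limits the precision of spectroscopic measurements.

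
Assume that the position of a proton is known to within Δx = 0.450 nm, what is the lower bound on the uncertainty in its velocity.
70.054 m/s

Using the Heisenberg uncertainty principle and Δp = mΔv:
ΔxΔp ≥ ℏ/2
Δx(mΔv) ≥ ℏ/2

The minimum uncertainty in velocity is:
Δv_min = ℏ/(2mΔx)
Δv_min = (1.055e-34 J·s) / (2 × 1.673e-27 kg × 4.500e-10 m)
Δv_min = 7.005e+01 m/s = 70.054 m/s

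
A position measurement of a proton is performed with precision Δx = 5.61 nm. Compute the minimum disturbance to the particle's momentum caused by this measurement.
9.399 × 10^-27 kg·m/s

The uncertainty principle implies that measuring position disturbs momentum:
ΔxΔp ≥ ℏ/2

When we measure position with precision Δx, we necessarily introduce a momentum uncertainty:
Δp ≥ ℏ/(2Δx)
Δp_min = (1.055e-34 J·s) / (2 × 5.610e-09 m)
Δp_min = 9.399e-27 kg·m/s

The more precisely we measure position, the greater the momentum disturbance.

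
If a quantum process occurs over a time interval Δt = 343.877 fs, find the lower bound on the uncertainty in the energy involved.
957.046 μeV

Using the energy-time uncertainty principle:
ΔEΔt ≥ ℏ/2

The minimum uncertainty in energy is:
ΔE_min = ℏ/(2Δt)
ΔE_min = (1.055e-34 J·s) / (2 × 3.439e-13 s)
ΔE_min = 1.533e-22 J = 957.046 μeV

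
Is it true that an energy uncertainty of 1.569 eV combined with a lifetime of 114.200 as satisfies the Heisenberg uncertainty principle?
No, it violates the uncertainty relation.

Calculate the product ΔEΔt:
ΔE = 1.569 eV = 2.514e-19 J
ΔEΔt = (2.514e-19 J) × (1.142e-16 s)
ΔEΔt = 2.871e-35 J·s

Compare to the minimum allowed value ℏ/2:
ℏ/2 = 5.273e-35 J·s

Since ΔEΔt = 2.871e-35 J·s < 5.273e-35 J·s = ℏ/2,
this violates the uncertainty relation.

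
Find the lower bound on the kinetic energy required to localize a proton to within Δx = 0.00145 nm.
2.467 eV

Localizing a particle requires giving it sufficient momentum uncertainty:

1. From uncertainty principle: Δp ≥ ℏ/(2Δx)
   Δp_min = (1.055e-34 J·s) / (2 × 1.450e-12 m)
   Δp_min = 3.636e-23 kg·m/s

2. This momentum uncertainty corresponds to kinetic energy:
   KE ≈ (Δp)²/(2m) = (3.636e-23)²/(2 × 1.673e-27 kg)
   KE = 3.953e-19 J = 2.467 eV

Tighter localization requires more energy.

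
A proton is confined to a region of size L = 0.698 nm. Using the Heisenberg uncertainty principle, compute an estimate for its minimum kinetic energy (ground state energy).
10.647 μeV

Using the uncertainty principle to estimate ground state energy:

1. The position uncertainty is approximately the confinement size:
   Δx ≈ L = 6.980e-10 m

2. From ΔxΔp ≥ ℏ/2, the minimum momentum uncertainty is:
   Δp ≈ ℏ/(2L) = 7.554e-26 kg·m/s

3. The kinetic energy is approximately:
   KE ≈ (Δp)²/(2m) = (7.554e-26)²/(2 × 1.673e-27 kg)
   KE ≈ 1.706e-24 J = 10.647 μeV

This is an order-of-magnitude estimate of the ground state energy.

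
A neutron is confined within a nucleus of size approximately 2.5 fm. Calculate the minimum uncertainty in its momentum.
2.109 × 10^-20 kg·m/s

Using the Heisenberg uncertainty principle:
ΔxΔp ≥ ℏ/2

With Δx ≈ L = 2.500e-15 m (the confinement size):
Δp_min = ℏ/(2Δx)
Δp_min = (1.055e-34 J·s) / (2 × 2.500e-15 m)
Δp_min = 2.109e-20 kg·m/s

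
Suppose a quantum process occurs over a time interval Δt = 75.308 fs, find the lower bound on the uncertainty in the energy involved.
4.370 meV

Using the energy-time uncertainty principle:
ΔEΔt ≥ ℏ/2

The minimum uncertainty in energy is:
ΔE_min = ℏ/(2Δt)
ΔE_min = (1.055e-34 J·s) / (2 × 7.531e-14 s)
ΔE_min = 7.002e-22 J = 4.370 meV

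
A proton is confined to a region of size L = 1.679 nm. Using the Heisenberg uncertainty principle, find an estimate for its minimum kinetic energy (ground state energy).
1.840 μeV

Using the uncertainty principle to estimate ground state energy:

1. The position uncertainty is approximately the confinement size:
   Δx ≈ L = 1.679e-09 m

2. From ΔxΔp ≥ ℏ/2, the minimum momentum uncertainty is:
   Δp ≈ ℏ/(2L) = 3.140e-26 kg·m/s

3. The kinetic energy is approximately:
   KE ≈ (Δp)²/(2m) = (3.140e-26)²/(2 × 1.673e-27 kg)
   KE ≈ 2.948e-25 J = 1.840 μeV

This is an order-of-magnitude estimate of the ground state energy.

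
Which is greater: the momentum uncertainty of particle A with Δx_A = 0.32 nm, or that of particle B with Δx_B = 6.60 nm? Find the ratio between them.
Particle A has the larger minimum momentum uncertainty, by a factor of 20.62.

For each particle, the minimum momentum uncertainty is Δp_min = ℏ/(2Δx):

Particle A: Δp_A = ℏ/(2×3.200e-10 m) = 1.648e-25 kg·m/s
Particle B: Δp_B = ℏ/(2×6.600e-09 m) = 7.989e-27 kg·m/s

Ratio: Δp_A/Δp_B = 20.62

Since Δp_min ∝ 1/Δx, the particle with smaller position uncertainty (A) has larger momentum uncertainty.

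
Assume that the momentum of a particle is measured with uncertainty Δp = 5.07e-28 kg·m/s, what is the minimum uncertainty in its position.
104.001 nm

Using the Heisenberg uncertainty principle:
ΔxΔp ≥ ℏ/2

The minimum uncertainty in position is:
Δx_min = ℏ/(2Δp)
Δx_min = (1.055e-34 J·s) / (2 × 5.070e-28 kg·m/s)
Δx_min = 1.040e-07 m = 104.001 nm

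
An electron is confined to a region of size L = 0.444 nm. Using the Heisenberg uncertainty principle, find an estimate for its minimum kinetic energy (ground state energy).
48.317 meV

Using the uncertainty principle to estimate ground state energy:

1. The position uncertainty is approximately the confinement size:
   Δx ≈ L = 4.440e-10 m

2. From ΔxΔp ≥ ℏ/2, the minimum momentum uncertainty is:
   Δp ≈ ℏ/(2L) = 1.188e-25 kg·m/s

3. The kinetic energy is approximately:
   KE ≈ (Δp)²/(2m) = (1.188e-25)²/(2 × 9.109e-31 kg)
   KE ≈ 7.741e-21 J = 48.317 meV

This is an order-of-magnitude estimate of the ground state energy.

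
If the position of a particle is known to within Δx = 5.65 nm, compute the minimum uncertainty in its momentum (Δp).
9.332 × 10^-27 kg·m/s

Using the Heisenberg uncertainty principle:
ΔxΔp ≥ ℏ/2

The minimum uncertainty in momentum is:
Δp_min = ℏ/(2Δx)
Δp_min = (1.055e-34 J·s) / (2 × 5.650e-09 m)
Δp_min = 9.332e-27 kg·m/s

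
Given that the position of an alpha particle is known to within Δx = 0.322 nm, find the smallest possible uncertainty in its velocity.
24.644 m/s

Using the Heisenberg uncertainty principle and Δp = mΔv:
ΔxΔp ≥ ℏ/2
Δx(mΔv) ≥ ℏ/2

The minimum uncertainty in velocity is:
Δv_min = ℏ/(2mΔx)
Δv_min = (1.055e-34 J·s) / (2 × 6.645e-27 kg × 3.220e-10 m)
Δv_min = 2.464e+01 m/s = 24.644 m/s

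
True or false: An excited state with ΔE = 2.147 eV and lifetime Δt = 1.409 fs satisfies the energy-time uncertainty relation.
Yes, it satisfies the uncertainty relation.

Calculate the product ΔEΔt:
ΔE = 2.147 eV = 3.440e-19 J
ΔEΔt = (3.440e-19 J) × (1.409e-15 s)
ΔEΔt = 4.847e-34 J·s

Compare to the minimum allowed value ℏ/2:
ℏ/2 = 5.273e-35 J·s

Since ΔEΔt = 4.847e-34 J·s ≥ 5.273e-35 J·s = ℏ/2,
this satisfies the uncertainty relation.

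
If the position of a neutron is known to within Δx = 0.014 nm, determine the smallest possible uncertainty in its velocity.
2.249 km/s

Using the Heisenberg uncertainty principle and Δp = mΔv:
ΔxΔp ≥ ℏ/2
Δx(mΔv) ≥ ℏ/2

The minimum uncertainty in velocity is:
Δv_min = ℏ/(2mΔx)
Δv_min = (1.055e-34 J·s) / (2 × 1.675e-27 kg × 1.400e-11 m)
Δv_min = 2.249e+03 m/s = 2.249 km/s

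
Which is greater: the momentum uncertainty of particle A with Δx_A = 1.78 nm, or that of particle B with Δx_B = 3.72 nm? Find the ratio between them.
Particle A has the larger minimum momentum uncertainty, by a factor of 2.09.

For each particle, the minimum momentum uncertainty is Δp_min = ℏ/(2Δx):

Particle A: Δp_A = ℏ/(2×1.780e-09 m) = 2.962e-26 kg·m/s
Particle B: Δp_B = ℏ/(2×3.720e-09 m) = 1.417e-26 kg·m/s

Ratio: Δp_A/Δp_B = 2.09

Since Δp_min ∝ 1/Δx, the particle with smaller position uncertainty (A) has larger momentum uncertainty.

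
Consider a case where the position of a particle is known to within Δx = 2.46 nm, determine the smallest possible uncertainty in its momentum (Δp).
2.143 × 10^-26 kg·m/s

Using the Heisenberg uncertainty principle:
ΔxΔp ≥ ℏ/2

The minimum uncertainty in momentum is:
Δp_min = ℏ/(2Δx)
Δp_min = (1.055e-34 J·s) / (2 × 2.460e-09 m)
Δp_min = 2.143e-26 kg·m/s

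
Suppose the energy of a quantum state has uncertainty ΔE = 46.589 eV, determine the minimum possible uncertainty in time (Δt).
7.064 as

Using the energy-time uncertainty principle:
ΔEΔt ≥ ℏ/2

The minimum uncertainty in time is:
Δt_min = ℏ/(2ΔE)
Δt_min = (1.055e-34 J·s) / (2 × 7.464e-18 J)
Δt_min = 7.064e-18 s = 7.064 as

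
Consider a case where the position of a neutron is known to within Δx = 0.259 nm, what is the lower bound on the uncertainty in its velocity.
121.549 m/s

Using the Heisenberg uncertainty principle and Δp = mΔv:
ΔxΔp ≥ ℏ/2
Δx(mΔv) ≥ ℏ/2

The minimum uncertainty in velocity is:
Δv_min = ℏ/(2mΔx)
Δv_min = (1.055e-34 J·s) / (2 × 1.675e-27 kg × 2.590e-10 m)
Δv_min = 1.215e+02 m/s = 121.549 m/s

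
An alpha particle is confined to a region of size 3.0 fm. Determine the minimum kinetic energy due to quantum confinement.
145.090 keV

Using the uncertainty principle:

1. Position uncertainty: Δx ≈ 3.000e-15 m
2. Minimum momentum uncertainty: Δp = ℏ/(2Δx) = 1.758e-20 kg·m/s
3. Minimum kinetic energy:
   KE = (Δp)²/(2m) = (1.758e-20)²/(2 × 6.645e-27 kg)
   KE = 2.325e-14 J = 145.090 keV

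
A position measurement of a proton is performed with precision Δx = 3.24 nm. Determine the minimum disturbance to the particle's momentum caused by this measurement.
1.627 × 10^-26 kg·m/s

The uncertainty principle implies that measuring position disturbs momentum:
ΔxΔp ≥ ℏ/2

When we measure position with precision Δx, we necessarily introduce a momentum uncertainty:
Δp ≥ ℏ/(2Δx)
Δp_min = (1.055e-34 J·s) / (2 × 3.240e-09 m)
Δp_min = 1.627e-26 kg·m/s

The more precisely we measure position, the greater the momentum disturbance.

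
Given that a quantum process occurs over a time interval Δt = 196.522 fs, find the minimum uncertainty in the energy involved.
1.675 meV

Using the energy-time uncertainty principle:
ΔEΔt ≥ ℏ/2

The minimum uncertainty in energy is:
ΔE_min = ℏ/(2Δt)
ΔE_min = (1.055e-34 J·s) / (2 × 1.965e-13 s)
ΔE_min = 2.683e-22 J = 1.675 meV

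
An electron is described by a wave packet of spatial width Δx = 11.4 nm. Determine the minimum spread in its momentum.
4.625 × 10^-27 kg·m/s

For a wave packet, the spatial width Δx and momentum spread Δp are related by the uncertainty principle:
ΔxΔp ≥ ℏ/2

The minimum momentum spread is:
Δp_min = ℏ/(2Δx)
Δp_min = (1.055e-34 J·s) / (2 × 1.140e-08 m)
Δp_min = 4.625e-27 kg·m/s

A wave packet cannot have both a well-defined position and well-defined momentum.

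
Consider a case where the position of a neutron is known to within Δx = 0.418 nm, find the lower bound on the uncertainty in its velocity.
75.314 m/s

Using the Heisenberg uncertainty principle and Δp = mΔv:
ΔxΔp ≥ ℏ/2
Δx(mΔv) ≥ ℏ/2

The minimum uncertainty in velocity is:
Δv_min = ℏ/(2mΔx)
Δv_min = (1.055e-34 J·s) / (2 × 1.675e-27 kg × 4.180e-10 m)
Δv_min = 7.531e+01 m/s = 75.314 m/s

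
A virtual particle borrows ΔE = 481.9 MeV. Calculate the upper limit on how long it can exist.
6.829 × 10^-25 s

Using the energy-time uncertainty principle:
ΔEΔt ≥ ℏ/2

For a virtual particle borrowing energy ΔE, the maximum lifetime is:
Δt_max = ℏ/(2ΔE)

Converting energy:
ΔE = 481.9 MeV = 7.721e-11 J

Δt_max = (1.055e-34 J·s) / (2 × 7.721e-11 J)
Δt_max = 6.829e-25 s = 6.829 × 10^-25 s

Virtual particles with higher borrowed energy exist for shorter times.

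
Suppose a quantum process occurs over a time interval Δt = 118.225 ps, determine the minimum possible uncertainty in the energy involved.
2.784 μeV

Using the energy-time uncertainty principle:
ΔEΔt ≥ ℏ/2

The minimum uncertainty in energy is:
ΔE_min = ℏ/(2Δt)
ΔE_min = (1.055e-34 J·s) / (2 × 1.182e-10 s)
ΔE_min = 4.460e-25 J = 2.784 μeV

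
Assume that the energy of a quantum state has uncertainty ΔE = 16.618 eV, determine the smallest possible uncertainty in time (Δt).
19.804 as

Using the energy-time uncertainty principle:
ΔEΔt ≥ ℏ/2

The minimum uncertainty in time is:
Δt_min = ℏ/(2ΔE)
Δt_min = (1.055e-34 J·s) / (2 × 2.662e-18 J)
Δt_min = 1.980e-17 s = 19.804 as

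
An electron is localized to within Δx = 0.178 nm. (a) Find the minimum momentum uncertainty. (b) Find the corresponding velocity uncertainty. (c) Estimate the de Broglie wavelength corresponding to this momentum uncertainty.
(a) Δp_min = 2.962 × 10^-25 kg·m/s
(b) Δv_min = 325.190 km/s
(c) λ_dB = 2.237 nm

Step-by-step:

(a) From the uncertainty principle:
Δp_min = ℏ/(2Δx) = (1.055e-34 J·s)/(2 × 1.780e-10 m) = 2.962e-25 kg·m/s

(b) The velocity uncertainty:
Δv = Δp/m = (2.962e-25 kg·m/s)/(9.109e-31 kg) = 3.252e+05 m/s = 325.190 km/s

(c) The de Broglie wavelength for this momentum:
λ = h/p = (6.626e-34 J·s)/(2.962e-25 kg·m/s) = 2.237e-09 m = 2.237 nm

Note: The de Broglie wavelength is comparable to the localization size, as expected from wave-particle duality.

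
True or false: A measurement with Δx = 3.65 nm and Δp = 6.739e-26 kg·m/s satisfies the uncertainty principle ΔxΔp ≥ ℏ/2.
Yes, it satisfies the uncertainty principle.

Calculate the product ΔxΔp:
ΔxΔp = (3.650e-09 m) × (6.739e-26 kg·m/s)
ΔxΔp = 2.460e-34 J·s

Compare to the minimum allowed value ℏ/2:
ℏ/2 = 5.273e-35 J·s

Since ΔxΔp = 2.460e-34 J·s ≥ 5.273e-35 J·s = ℏ/2,
the measurement satisfies the uncertainty principle.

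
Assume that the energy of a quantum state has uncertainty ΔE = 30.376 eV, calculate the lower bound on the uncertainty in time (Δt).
10.834 as

Using the energy-time uncertainty principle:
ΔEΔt ≥ ℏ/2

The minimum uncertainty in time is:
Δt_min = ℏ/(2ΔE)
Δt_min = (1.055e-34 J·s) / (2 × 4.867e-18 J)
Δt_min = 1.083e-17 s = 10.834 as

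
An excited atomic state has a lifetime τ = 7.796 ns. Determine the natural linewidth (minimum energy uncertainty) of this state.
42.215 neV

Using the energy-time uncertainty principle:
ΔEΔt ≥ ℏ/2

The lifetime τ represents the time uncertainty Δt.
The natural linewidth (minimum energy uncertainty) is:

ΔE = ℏ/(2τ)
ΔE = (1.055e-34 J·s) / (2 × 7.796e-09 s)
ΔE = 6.764e-27 J = 42.215 neV

This natural linewidth limits the precision of spectroscopic measurements.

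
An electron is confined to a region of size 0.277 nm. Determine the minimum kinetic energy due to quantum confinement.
124.138 meV

Using the uncertainty principle:

1. Position uncertainty: Δx ≈ 2.770e-10 m
2. Minimum momentum uncertainty: Δp = ℏ/(2Δx) = 1.904e-25 kg·m/s
3. Minimum kinetic energy:
   KE = (Δp)²/(2m) = (1.904e-25)²/(2 × 9.109e-31 kg)
   KE = 1.989e-20 J = 124.138 meV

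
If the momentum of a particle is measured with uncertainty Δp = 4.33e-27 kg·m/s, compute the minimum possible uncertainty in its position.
12.178 nm

Using the Heisenberg uncertainty principle:
ΔxΔp ≥ ℏ/2

The minimum uncertainty in position is:
Δx_min = ℏ/(2Δp)
Δx_min = (1.055e-34 J·s) / (2 × 4.330e-27 kg·m/s)
Δx_min = 1.218e-08 m = 12.178 nm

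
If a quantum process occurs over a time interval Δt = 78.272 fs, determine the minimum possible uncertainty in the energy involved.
4.205 meV

Using the energy-time uncertainty principle:
ΔEΔt ≥ ℏ/2

The minimum uncertainty in energy is:
ΔE_min = ℏ/(2Δt)
ΔE_min = (1.055e-34 J·s) / (2 × 7.827e-14 s)
ΔE_min = 6.737e-22 J = 4.205 meV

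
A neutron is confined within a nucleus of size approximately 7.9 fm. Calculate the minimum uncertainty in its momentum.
6.675 × 10^-21 kg·m/s

Using the Heisenberg uncertainty principle:
ΔxΔp ≥ ℏ/2

With Δx ≈ L = 7.900e-15 m (the confinement size):
Δp_min = ℏ/(2Δx)
Δp_min = (1.055e-34 J·s) / (2 × 7.900e-15 m)
Δp_min = 6.675e-21 kg·m/s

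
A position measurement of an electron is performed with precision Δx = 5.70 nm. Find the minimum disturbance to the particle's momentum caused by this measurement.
9.251 × 10^-27 kg·m/s

The uncertainty principle implies that measuring position disturbs momentum:
ΔxΔp ≥ ℏ/2

When we measure position with precision Δx, we necessarily introduce a momentum uncertainty:
Δp ≥ ℏ/(2Δx)
Δp_min = (1.055e-34 J·s) / (2 × 5.700e-09 m)
Δp_min = 9.251e-27 kg·m/s

The more precisely we measure position, the greater the momentum disturbance.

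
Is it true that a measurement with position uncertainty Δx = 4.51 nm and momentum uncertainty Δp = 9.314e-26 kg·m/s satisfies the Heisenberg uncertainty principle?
Yes, it satisfies the uncertainty principle.

Calculate the product ΔxΔp:
ΔxΔp = (4.510e-09 m) × (9.314e-26 kg·m/s)
ΔxΔp = 4.201e-34 J·s

Compare to the minimum allowed value ℏ/2:
ℏ/2 = 5.273e-35 J·s

Since ΔxΔp = 4.201e-34 J·s ≥ 5.273e-35 J·s = ℏ/2,
the measurement satisfies the uncertainty principle.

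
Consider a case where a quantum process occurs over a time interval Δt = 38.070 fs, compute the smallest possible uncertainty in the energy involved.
8.645 meV

Using the energy-time uncertainty principle:
ΔEΔt ≥ ℏ/2

The minimum uncertainty in energy is:
ΔE_min = ℏ/(2Δt)
ΔE_min = (1.055e-34 J·s) / (2 × 3.807e-14 s)
ΔE_min = 1.385e-21 J = 8.645 meV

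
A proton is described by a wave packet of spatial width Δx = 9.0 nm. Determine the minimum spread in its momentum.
5.859 × 10^-27 kg·m/s

For a wave packet, the spatial width Δx and momentum spread Δp are related by the uncertainty principle:
ΔxΔp ≥ ℏ/2

The minimum momentum spread is:
Δp_min = ℏ/(2Δx)
Δp_min = (1.055e-34 J·s) / (2 × 9.000e-09 m)
Δp_min = 5.859e-27 kg·m/s

A wave packet cannot have both a well-defined position and well-defined momentum.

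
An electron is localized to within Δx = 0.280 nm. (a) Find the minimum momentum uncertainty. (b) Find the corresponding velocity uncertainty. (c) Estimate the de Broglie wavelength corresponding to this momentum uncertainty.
(a) Δp_min = 1.883 × 10^-25 kg·m/s
(b) Δv_min = 206.728 km/s
(c) λ_dB = 3.519 nm

Step-by-step:

(a) From the uncertainty principle:
Δp_min = ℏ/(2Δx) = (1.055e-34 J·s)/(2 × 2.800e-10 m) = 1.883e-25 kg·m/s

(b) The velocity uncertainty:
Δv = Δp/m = (1.883e-25 kg·m/s)/(9.109e-31 kg) = 2.067e+05 m/s = 206.728 km/s

(c) The de Broglie wavelength for this momentum:
λ = h/p = (6.626e-34 J·s)/(1.883e-25 kg·m/s) = 3.519e-09 m = 3.519 nm

Note: The de Broglie wavelength is comparable to the localization size, as expected from wave-particle duality.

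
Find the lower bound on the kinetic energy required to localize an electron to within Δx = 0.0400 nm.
5.953 eV

Localizing a particle requires giving it sufficient momentum uncertainty:

1. From uncertainty principle: Δp ≥ ℏ/(2Δx)
   Δp_min = (1.055e-34 J·s) / (2 × 4.000e-11 m)
   Δp_min = 1.318e-24 kg·m/s

2. This momentum uncertainty corresponds to kinetic energy:
   KE ≈ (Δp)²/(2m) = (1.318e-24)²/(2 × 9.109e-31 kg)
   KE = 9.538e-19 J = 5.953 eV

Tighter localization requires more energy.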